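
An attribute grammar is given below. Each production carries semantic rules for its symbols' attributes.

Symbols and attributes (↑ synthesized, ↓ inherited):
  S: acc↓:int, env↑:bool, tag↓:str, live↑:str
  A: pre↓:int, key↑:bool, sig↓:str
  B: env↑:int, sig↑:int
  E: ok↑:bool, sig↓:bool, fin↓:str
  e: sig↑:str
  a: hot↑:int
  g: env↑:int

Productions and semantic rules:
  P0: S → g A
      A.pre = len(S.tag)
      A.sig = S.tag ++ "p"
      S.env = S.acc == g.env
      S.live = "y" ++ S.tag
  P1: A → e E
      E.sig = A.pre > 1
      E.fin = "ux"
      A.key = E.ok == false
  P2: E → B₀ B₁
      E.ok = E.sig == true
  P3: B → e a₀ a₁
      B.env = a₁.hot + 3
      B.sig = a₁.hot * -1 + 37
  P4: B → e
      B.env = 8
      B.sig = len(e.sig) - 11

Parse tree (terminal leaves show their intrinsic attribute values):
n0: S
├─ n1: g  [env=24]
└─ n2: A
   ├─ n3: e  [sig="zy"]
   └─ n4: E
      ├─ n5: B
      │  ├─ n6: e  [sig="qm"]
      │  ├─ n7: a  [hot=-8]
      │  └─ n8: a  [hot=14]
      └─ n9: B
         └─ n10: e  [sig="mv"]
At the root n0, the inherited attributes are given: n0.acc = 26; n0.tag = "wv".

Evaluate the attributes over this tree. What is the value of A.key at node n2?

false

1. n0.acc = 26  [given at root]
2. n0.tag = "wv"  [given at root]
3. n1.env = 24  [terminal]
4. n2.pre = 2  [len(S.tag)]
5. n2.sig = "wvp"  [S.tag ++ "p"]
6. n3.sig = "zy"  [terminal]
7. n4.sig = true  [A.pre > 1]
8. n4.fin = "ux"  ["ux"]
9. n6.sig = "qm"  [terminal]
10. n7.hot = -8  [terminal]
11. n8.hot = 14  [terminal]
12. n5.env = 17  [a₁.hot + 3]
13. n5.sig = 23  [a₁.hot * -1 + 37]
14. n10.sig = "mv"  [terminal]
15. n9.env = 8  [8]
16. n9.sig = -9  [len(e.sig) - 11]
17. n4.ok = true  [E.sig == true]
18. n2.key = false  [E.ok == false]
19. n0.env = false  [S.acc == g.env]
20. n0.live = "ywv"  ["y" ++ S.tag]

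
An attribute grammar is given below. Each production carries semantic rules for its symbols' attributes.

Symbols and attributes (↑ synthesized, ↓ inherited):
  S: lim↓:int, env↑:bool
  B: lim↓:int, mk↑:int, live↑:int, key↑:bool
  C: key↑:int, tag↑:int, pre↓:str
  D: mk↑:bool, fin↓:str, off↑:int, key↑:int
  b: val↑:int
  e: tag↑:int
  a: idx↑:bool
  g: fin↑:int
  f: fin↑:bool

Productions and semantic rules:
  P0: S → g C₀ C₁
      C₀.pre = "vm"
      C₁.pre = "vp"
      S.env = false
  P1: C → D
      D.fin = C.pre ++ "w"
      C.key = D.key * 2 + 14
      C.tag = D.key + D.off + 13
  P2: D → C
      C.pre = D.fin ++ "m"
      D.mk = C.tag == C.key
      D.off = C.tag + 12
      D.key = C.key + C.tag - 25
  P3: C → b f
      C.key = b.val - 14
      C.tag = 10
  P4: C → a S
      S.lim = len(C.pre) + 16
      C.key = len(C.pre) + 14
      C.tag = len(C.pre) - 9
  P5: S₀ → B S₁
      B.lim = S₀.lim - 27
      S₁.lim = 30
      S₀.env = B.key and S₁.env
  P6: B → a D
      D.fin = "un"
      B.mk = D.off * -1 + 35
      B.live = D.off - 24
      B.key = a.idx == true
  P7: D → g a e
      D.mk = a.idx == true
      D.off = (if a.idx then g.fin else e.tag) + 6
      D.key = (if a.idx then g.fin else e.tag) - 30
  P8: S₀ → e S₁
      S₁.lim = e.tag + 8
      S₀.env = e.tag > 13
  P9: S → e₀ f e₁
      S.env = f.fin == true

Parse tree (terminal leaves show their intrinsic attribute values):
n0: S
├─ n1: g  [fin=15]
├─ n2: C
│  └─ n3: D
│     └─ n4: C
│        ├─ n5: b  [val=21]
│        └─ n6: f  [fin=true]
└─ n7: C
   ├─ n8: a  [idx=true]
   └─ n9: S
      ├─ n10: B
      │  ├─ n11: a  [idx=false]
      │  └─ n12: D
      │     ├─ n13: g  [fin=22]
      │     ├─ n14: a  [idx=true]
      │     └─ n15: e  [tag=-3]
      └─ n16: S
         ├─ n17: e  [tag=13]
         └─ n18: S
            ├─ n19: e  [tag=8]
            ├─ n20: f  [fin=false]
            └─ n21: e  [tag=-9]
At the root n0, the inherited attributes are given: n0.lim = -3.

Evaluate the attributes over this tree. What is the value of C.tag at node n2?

27

1. n0.lim = -3  [given at root]
2. n1.fin = 15  [terminal]
3. n2.pre = "vm"  ["vm"]
4. n3.fin = "vmw"  [C.pre ++ "w"]
5. n4.pre = "vmwm"  [D.fin ++ "m"]
6. n5.val = 21  [terminal]
7. n6.fin = true  [terminal]
8. n4.key = 7  [b.val - 14]
9. n4.tag = 10  [10]
10. n3.mk = false  [C.tag == C.key]
11. n3.off = 22  [C.tag + 12]
12. n3.key = -8  [C.key + C.tag - 25]
13. n2.key = -2  [D.key * 2 + 14]
14. n2.tag = 27  [D.key + D.off + 13]
15. n7.pre = "vp"  ["vp"]
16. n8.idx = true  [terminal]
17. n9.lim = 18  [len(C.pre) + 16]
18. n10.lim = -9  [S₀.lim - 27]
19. n11.idx = false  [terminal]
20. n12.fin = "un"  ["un"]
21. n13.fin = 22  [terminal]
22. n14.idx = true  [terminal]
23. n15.tag = -3  [terminal]
24. n12.mk = true  [a.idx == true]
25. n12.off = 28  [(if a.idx then g.fin else e.tag) + 6]
26. n12.key = -8  [(if a.idx then g.fin else e.tag) - 30]
27. n10.mk = 7  [D.off * -1 + 35]
28. n10.live = 4  [D.off - 24]
29. n10.key = false  [a.idx == true]
30. n16.lim = 30  [30]
31. n17.tag = 13  [terminal]
32. n18.lim = 21  [e.tag + 8]
33. n19.tag = 8  [terminal]
34. n20.fin = false  [terminal]
35. n21.tag = -9  [terminal]
36. n18.env = false  [f.fin == true]
37. n16.env = false  [e.tag > 13]
38. n9.env = false  [B.key and S₁.env]
39. n7.key = 16  [len(C.pre) + 14]
40. n7.tag = -7  [len(C.pre) - 9]
41. n0.env = false  [false]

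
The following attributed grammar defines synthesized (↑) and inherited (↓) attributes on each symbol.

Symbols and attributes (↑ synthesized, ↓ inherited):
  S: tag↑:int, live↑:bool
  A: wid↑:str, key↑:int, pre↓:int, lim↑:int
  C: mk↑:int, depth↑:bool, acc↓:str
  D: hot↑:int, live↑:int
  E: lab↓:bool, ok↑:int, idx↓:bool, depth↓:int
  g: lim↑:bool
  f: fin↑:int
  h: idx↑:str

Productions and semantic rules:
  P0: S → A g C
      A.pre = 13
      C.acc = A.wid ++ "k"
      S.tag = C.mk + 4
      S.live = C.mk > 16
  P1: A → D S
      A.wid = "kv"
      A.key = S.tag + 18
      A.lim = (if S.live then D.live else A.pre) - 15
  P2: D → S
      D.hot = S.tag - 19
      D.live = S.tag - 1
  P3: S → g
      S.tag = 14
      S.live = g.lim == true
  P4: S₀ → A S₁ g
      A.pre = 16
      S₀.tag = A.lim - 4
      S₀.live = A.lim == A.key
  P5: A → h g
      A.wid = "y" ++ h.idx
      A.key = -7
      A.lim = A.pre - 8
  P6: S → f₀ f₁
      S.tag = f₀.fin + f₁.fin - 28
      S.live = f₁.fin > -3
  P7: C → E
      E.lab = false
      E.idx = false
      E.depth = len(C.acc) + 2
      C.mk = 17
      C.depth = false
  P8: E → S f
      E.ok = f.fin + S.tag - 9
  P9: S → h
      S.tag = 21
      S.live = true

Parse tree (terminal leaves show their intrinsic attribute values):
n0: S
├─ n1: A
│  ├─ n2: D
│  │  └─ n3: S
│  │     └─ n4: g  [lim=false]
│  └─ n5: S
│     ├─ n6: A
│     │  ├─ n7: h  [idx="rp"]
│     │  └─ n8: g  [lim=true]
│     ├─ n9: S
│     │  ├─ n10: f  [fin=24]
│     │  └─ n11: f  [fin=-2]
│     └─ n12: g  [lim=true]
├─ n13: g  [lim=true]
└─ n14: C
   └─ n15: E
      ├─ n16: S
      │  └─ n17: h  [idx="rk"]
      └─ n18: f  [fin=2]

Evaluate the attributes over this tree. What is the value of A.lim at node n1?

-2

1. n1.pre = 13  [13]
2. n4.lim = false  [terminal]
3. n3.tag = 14  [14]
4. n3.live = false  [g.lim == true]
5. n2.hot = -5  [S.tag - 19]
6. n2.live = 13  [S.tag - 1]
7. n6.pre = 16  [16]
8. n7.idx = "rp"  [terminal]
9. n8.lim = true  [terminal]
10. n6.wid = "yrp"  ["y" ++ h.idx]
11. n6.key = -7  [-7]
12. n6.lim = 8  [A.pre - 8]
13. n10.fin = 24  [terminal]
14. n11.fin = -2  [terminal]
15. n9.tag = -6  [f₀.fin + f₁.fin - 28]
16. n9.live = true  [f₁.fin > -3]
17. n12.lim = true  [terminal]
18. n5.tag = 4  [A.lim - 4]
19. n5.live = false  [A.lim == A.key]
20. n1.wid = "kv"  ["kv"]
21. n1.key = 22  [S.tag + 18]
22. n1.lim = -2  [(if S.live then D.live else A.pre) - 15]
23. n13.lim = true  [terminal]
24. n14.acc = "kvk"  [A.wid ++ "k"]
25. n15.lab = false  [false]
26. n15.idx = false  [false]
27. n15.depth = 5  [len(C.acc) + 2]
28. n17.idx = "rk"  [terminal]
29. n16.tag = 21  [21]
30. n16.live = true  [true]
31. n18.fin = 2  [terminal]
32. n15.ok = 14  [f.fin + S.tag - 9]
33. n14.mk = 17  [17]
34. n14.depth = false  [false]
35. n0.tag = 21  [C.mk + 4]
36. n0.live = true  [C.mk > 16]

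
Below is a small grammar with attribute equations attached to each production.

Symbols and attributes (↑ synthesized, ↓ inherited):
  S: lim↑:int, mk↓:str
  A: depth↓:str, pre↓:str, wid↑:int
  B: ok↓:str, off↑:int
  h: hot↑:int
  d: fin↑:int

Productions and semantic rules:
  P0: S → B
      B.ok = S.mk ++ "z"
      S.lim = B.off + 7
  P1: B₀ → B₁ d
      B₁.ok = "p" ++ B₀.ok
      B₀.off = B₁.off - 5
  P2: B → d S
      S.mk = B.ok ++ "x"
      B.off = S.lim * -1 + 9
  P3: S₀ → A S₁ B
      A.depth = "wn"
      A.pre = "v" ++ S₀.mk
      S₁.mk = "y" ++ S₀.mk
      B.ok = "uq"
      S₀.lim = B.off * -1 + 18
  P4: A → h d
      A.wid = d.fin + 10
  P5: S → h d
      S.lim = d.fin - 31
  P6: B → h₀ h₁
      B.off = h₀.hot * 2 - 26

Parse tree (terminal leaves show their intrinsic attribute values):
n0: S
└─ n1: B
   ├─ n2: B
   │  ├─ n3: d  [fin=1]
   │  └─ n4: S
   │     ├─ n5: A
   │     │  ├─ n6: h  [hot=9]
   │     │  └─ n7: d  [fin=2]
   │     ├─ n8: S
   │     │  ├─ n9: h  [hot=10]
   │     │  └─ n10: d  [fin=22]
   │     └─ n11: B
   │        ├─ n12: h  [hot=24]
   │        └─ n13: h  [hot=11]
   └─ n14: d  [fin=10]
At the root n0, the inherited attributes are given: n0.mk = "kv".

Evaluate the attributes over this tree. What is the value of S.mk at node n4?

1. n0.mk = "kv"  [given at root]
2. n1.ok = "kvz"  [S.mk ++ "z"]
3. n2.ok = "pkvz"  ["p" ++ B₀.ok]
4. n3.fin = 1  [terminal]
5. n4.mk = "pkvzx"  [B.ok ++ "x"]
6. n5.depth = "wn"  ["wn"]
7. n5.pre = "vpkvzx"  ["v" ++ S₀.mk]
8. n6.hot = 9  [terminal]
9. n7.fin = 2  [terminal]
10. n5.wid = 12  [d.fin + 10]
11. n8.mk = "ypkvzx"  ["y" ++ S₀.mk]
12. n9.hot = 10  [terminal]
13. n10.fin = 22  [terminal]
14. n8.lim = -9  [d.fin - 31]
15. n11.ok = "uq"  ["uq"]
16. n12.hot = 24  [terminal]
17. n13.hot = 11  [terminal]
18. n11.off = 22  [h₀.hot * 2 - 26]
19. n4.lim = -4  [B.off * -1 + 18]
20. n2.off = 13  [S.lim * -1 + 9]
21. n14.fin = 10  [terminal]
22. n1.off = 8  [B₁.off - 5]
23. n0.lim = 15  [B.off + 7]

"pkvzx"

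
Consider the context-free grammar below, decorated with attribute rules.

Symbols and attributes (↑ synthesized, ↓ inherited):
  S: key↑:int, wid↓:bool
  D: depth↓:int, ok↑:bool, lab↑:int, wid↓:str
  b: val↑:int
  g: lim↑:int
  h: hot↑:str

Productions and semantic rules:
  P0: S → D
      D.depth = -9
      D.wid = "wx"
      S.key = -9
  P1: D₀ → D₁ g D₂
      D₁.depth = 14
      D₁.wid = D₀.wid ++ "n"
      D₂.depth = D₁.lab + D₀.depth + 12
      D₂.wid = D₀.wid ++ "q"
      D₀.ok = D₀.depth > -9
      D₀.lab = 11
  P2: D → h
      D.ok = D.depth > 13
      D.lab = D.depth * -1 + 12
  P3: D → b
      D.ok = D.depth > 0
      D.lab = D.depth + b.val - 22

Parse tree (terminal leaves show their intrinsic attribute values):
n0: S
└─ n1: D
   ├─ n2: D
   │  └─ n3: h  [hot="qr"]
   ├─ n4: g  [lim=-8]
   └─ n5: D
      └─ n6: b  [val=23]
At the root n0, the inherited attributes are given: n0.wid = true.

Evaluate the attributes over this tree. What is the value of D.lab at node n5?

1. n0.wid = true  [given at root]
2. n1.depth = -9  [-9]
3. n1.wid = "wx"  ["wx"]
4. n2.depth = 14  [14]
5. n2.wid = "wxn"  [D₀.wid ++ "n"]
6. n3.hot = "qr"  [terminal]
7. n2.ok = true  [D.depth > 13]
8. n2.lab = -2  [D.depth * -1 + 12]
9. n4.lim = -8  [terminal]
10. n5.depth = 1  [D₁.lab + D₀.depth + 12]
11. n5.wid = "wxq"  [D₀.wid ++ "q"]
12. n6.val = 23  [terminal]
13. n5.ok = true  [D.depth > 0]
14. n5.lab = 2  [D.depth + b.val - 22]
15. n1.ok = false  [D₀.depth > -9]
16. n1.lab = 11  [11]
17. n0.key = -9  [-9]

2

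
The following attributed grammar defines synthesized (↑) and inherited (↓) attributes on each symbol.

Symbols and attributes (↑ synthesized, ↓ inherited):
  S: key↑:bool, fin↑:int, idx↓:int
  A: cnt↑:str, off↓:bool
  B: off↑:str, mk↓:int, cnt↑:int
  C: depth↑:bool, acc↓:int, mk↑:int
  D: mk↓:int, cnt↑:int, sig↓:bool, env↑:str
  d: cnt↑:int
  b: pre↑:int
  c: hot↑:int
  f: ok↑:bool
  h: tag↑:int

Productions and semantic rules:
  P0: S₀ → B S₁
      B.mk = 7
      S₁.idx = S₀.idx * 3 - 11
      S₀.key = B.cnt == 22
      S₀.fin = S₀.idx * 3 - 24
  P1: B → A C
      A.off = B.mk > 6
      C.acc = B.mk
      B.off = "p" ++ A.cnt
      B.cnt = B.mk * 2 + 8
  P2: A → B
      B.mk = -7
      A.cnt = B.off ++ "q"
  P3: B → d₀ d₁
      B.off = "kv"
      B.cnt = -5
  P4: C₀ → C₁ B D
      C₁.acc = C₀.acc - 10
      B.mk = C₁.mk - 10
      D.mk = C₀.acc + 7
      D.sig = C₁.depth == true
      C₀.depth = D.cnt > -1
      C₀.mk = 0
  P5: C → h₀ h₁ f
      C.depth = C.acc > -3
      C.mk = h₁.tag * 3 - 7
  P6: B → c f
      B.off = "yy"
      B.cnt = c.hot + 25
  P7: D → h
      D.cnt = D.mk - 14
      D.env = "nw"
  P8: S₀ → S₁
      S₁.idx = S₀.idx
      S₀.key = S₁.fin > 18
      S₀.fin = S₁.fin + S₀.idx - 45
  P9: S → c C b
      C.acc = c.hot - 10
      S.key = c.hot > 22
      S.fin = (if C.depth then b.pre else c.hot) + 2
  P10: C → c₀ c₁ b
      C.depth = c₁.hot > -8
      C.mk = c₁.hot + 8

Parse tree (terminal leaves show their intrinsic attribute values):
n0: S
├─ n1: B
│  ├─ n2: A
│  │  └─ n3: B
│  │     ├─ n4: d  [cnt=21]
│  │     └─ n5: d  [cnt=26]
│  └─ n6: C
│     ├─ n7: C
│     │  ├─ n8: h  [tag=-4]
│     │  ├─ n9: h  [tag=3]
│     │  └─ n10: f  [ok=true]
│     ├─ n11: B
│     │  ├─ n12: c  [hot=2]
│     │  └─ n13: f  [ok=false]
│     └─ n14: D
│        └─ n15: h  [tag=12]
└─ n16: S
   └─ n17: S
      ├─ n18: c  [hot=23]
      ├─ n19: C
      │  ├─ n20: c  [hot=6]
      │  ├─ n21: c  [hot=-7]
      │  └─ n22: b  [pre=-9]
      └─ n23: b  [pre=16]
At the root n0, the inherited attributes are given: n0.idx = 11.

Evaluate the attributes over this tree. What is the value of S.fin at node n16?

1. n0.idx = 11  [given at root]
2. n1.mk = 7  [7]
3. n2.off = true  [B.mk > 6]
4. n3.mk = -7  [-7]
5. n4.cnt = 21  [terminal]
6. n5.cnt = 26  [terminal]
7. n3.off = "kv"  ["kv"]
8. n3.cnt = -5  [-5]
9. n2.cnt = "kvq"  [B.off ++ "q"]
10. n6.acc = 7  [B.mk]
11. n7.acc = -3  [C₀.acc - 10]
12. n8.tag = -4  [terminal]
13. n9.tag = 3  [terminal]
14. n10.ok = true  [terminal]
15. n7.depth = false  [C.acc > -3]
16. n7.mk = 2  [h₁.tag * 3 - 7]
17. n11.mk = -8  [C₁.mk - 10]
18. n12.hot = 2  [terminal]
19. n13.ok = false  [terminal]
20. n11.off = "yy"  ["yy"]
21. n11.cnt = 27  [c.hot + 25]
22. n14.mk = 14  [C₀.acc + 7]
23. n14.sig = false  [C₁.depth == true]
24. n15.tag = 12  [terminal]
25. n14.cnt = 0  [D.mk - 14]
26. n14.env = "nw"  ["nw"]
27. n6.depth = true  [D.cnt > -1]
28. n6.mk = 0  [0]
29. n1.off = "pkvq"  ["p" ++ A.cnt]
30. n1.cnt = 22  [B.mk * 2 + 8]
31. n16.idx = 22  [S₀.idx * 3 - 11]
32. n17.idx = 22  [S₀.idx]
33. n18.hot = 23  [terminal]
34. n19.acc = 13  [c.hot - 10]
35. n20.hot = 6  [terminal]
36. n21.hot = -7  [terminal]
37. n22.pre = -9  [terminal]
38. n19.depth = true  [c₁.hot > -8]
39. n19.mk = 1  [c₁.hot + 8]
40. n23.pre = 16  [terminal]
41. n17.key = true  [c.hot > 22]
42. n17.fin = 18  [(if C.depth then b.pre else c.hot) + 2]
43. n16.key = false  [S₁.fin > 18]
44. n16.fin = -5  [S₁.fin + S₀.idx - 45]
45. n0.key = true  [B.cnt == 22]
46. n0.fin = 9  [S₀.idx * 3 - 24]

-5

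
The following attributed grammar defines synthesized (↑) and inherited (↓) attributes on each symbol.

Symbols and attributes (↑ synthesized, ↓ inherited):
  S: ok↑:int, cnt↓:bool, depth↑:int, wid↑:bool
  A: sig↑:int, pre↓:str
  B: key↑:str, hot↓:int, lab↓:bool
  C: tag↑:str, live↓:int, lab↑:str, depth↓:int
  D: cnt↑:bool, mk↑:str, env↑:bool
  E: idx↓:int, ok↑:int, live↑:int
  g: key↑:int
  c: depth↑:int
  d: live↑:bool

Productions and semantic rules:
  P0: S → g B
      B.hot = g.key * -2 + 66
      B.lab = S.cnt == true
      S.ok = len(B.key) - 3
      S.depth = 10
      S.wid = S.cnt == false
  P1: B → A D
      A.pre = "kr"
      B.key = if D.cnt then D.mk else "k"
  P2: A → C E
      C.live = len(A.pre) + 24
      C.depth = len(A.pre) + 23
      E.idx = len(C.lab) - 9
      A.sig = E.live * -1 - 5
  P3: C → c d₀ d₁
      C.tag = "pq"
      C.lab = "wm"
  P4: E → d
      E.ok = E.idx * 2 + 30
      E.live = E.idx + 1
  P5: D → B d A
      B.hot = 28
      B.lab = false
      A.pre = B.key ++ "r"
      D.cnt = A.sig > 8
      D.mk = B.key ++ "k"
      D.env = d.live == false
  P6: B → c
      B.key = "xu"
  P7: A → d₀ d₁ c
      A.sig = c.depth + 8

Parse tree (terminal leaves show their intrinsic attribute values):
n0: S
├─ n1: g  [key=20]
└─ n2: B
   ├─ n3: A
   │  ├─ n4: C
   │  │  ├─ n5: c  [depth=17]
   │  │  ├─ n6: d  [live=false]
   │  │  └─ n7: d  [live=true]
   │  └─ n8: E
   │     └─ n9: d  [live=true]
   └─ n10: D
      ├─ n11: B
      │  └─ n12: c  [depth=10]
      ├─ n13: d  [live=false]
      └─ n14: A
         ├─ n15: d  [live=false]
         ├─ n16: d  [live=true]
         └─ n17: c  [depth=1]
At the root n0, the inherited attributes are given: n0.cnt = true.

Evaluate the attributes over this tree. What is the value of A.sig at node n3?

1. n0.cnt = true  [given at root]
2. n1.key = 20  [terminal]
3. n2.hot = 26  [g.key * -2 + 66]
4. n2.lab = true  [S.cnt == true]
5. n3.pre = "kr"  ["kr"]
6. n4.live = 26  [len(A.pre) + 24]
7. n4.depth = 25  [len(A.pre) + 23]
8. n5.depth = 17  [terminal]
9. n6.live = false  [terminal]
10. n7.live = true  [terminal]
11. n4.tag = "pq"  ["pq"]
12. n4.lab = "wm"  ["wm"]
13. n8.idx = -7  [len(C.lab) - 9]
14. n9.live = true  [terminal]
15. n8.ok = 16  [E.idx * 2 + 30]
16. n8.live = -6  [E.idx + 1]
17. n3.sig = 1  [E.live * -1 - 5]
18. n11.hot = 28  [28]
19. n11.lab = false  [false]
20. n12.depth = 10  [terminal]
21. n11.key = "xu"  ["xu"]
22. n13.live = false  [terminal]
23. n14.pre = "xur"  [B.key ++ "r"]
24. n15.live = false  [terminal]
25. n16.live = true  [terminal]
26. n17.depth = 1  [terminal]
27. n14.sig = 9  [c.depth + 8]
28. n10.cnt = true  [A.sig > 8]
29. n10.mk = "xuk"  [B.key ++ "k"]
30. n10.env = true  [d.live == false]
31. n2.key = "xuk"  [if D.cnt then D.mk else "k"]
32. n0.ok = 0  [len(B.key) - 3]
33. n0.depth = 10  [10]
34. n0.wid = false  [S.cnt == false]

1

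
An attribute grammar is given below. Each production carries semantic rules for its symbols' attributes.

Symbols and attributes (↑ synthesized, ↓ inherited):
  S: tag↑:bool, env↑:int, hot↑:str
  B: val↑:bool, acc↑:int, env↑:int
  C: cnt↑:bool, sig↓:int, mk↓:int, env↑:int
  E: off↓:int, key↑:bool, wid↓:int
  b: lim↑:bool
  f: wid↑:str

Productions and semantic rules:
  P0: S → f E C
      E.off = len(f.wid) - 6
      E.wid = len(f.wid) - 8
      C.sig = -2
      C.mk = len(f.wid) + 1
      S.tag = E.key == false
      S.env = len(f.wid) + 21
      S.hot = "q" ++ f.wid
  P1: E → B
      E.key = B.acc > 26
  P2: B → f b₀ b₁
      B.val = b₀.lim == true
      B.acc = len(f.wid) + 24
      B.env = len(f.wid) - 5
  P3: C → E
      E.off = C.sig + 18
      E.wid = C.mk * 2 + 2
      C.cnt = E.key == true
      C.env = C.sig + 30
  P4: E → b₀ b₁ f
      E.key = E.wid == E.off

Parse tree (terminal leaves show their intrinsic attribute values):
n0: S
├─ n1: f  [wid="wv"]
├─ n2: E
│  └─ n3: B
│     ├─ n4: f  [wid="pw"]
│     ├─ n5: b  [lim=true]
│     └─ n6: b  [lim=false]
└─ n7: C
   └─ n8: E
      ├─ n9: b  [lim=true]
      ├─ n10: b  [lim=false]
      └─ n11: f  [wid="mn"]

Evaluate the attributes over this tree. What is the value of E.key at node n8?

false

1. n1.wid = "wv"  [terminal]
2. n2.off = -4  [len(f.wid) - 6]
3. n2.wid = -6  [len(f.wid) - 8]
4. n4.wid = "pw"  [terminal]
5. n5.lim = true  [terminal]
6. n6.lim = false  [terminal]
7. n3.val = true  [b₀.lim == true]
8. n3.acc = 26  [len(f.wid) + 24]
9. n3.env = -3  [len(f.wid) - 5]
10. n2.key = false  [B.acc > 26]
11. n7.sig = -2  [-2]
12. n7.mk = 3  [len(f.wid) + 1]
13. n8.off = 16  [C.sig + 18]
14. n8.wid = 8  [C.mk * 2 + 2]
15. n9.lim = true  [terminal]
16. n10.lim = false  [terminal]
17. n11.wid = "mn"  [terminal]
18. n8.key = false  [E.wid == E.off]
19. n7.cnt = false  [E.key == true]
20. n7.env = 28  [C.sig + 30]
21. n0.tag = true  [E.key == false]
22. n0.env = 23  [len(f.wid) + 21]
23. n0.hot = "qwv"  ["q" ++ f.wid]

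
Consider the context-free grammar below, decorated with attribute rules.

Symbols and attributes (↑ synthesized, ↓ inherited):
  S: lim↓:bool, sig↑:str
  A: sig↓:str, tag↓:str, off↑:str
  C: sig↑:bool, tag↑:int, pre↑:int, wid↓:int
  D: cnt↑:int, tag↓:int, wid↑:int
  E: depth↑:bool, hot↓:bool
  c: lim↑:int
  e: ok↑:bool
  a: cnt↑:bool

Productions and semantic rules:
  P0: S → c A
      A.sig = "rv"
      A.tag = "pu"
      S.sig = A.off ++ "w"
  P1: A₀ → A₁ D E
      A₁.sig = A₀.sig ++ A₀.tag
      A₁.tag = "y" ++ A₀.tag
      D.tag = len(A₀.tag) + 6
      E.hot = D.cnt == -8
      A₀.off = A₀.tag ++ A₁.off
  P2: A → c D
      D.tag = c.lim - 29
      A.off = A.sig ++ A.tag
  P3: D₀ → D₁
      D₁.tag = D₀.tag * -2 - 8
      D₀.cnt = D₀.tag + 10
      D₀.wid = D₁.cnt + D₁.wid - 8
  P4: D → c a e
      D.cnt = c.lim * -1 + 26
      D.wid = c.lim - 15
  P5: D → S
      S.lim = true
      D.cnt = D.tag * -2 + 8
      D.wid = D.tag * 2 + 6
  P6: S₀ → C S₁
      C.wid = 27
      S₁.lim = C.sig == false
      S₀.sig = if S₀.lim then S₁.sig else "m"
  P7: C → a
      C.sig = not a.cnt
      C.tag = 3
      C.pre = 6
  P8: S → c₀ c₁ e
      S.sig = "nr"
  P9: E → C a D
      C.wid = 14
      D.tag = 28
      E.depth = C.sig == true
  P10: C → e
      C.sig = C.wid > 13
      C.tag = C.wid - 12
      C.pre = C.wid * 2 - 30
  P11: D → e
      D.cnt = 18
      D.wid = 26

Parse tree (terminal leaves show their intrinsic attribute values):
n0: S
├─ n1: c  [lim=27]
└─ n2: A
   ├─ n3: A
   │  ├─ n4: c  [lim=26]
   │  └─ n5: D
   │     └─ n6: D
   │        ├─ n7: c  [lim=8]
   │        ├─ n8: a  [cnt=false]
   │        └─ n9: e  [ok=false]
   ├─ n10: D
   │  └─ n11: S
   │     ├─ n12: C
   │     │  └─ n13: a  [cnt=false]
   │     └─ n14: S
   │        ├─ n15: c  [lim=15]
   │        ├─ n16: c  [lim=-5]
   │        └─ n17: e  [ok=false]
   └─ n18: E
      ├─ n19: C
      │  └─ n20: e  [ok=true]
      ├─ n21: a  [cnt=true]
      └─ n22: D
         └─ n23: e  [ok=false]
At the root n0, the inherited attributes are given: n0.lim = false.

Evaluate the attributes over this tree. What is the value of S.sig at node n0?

1. n0.lim = false  [given at root]
2. n1.lim = 27  [terminal]
3. n2.sig = "rv"  ["rv"]
4. n2.tag = "pu"  ["pu"]
5. n3.sig = "rvpu"  [A₀.sig ++ A₀.tag]
6. n3.tag = "ypu"  ["y" ++ A₀.tag]
7. n4.lim = 26  [terminal]
8. n5.tag = -3  [c.lim - 29]
9. n6.tag = -2  [D₀.tag * -2 - 8]
10. n7.lim = 8  [terminal]
11. n8.cnt = false  [terminal]
12. n9.ok = false  [terminal]
13. n6.cnt = 18  [c.lim * -1 + 26]
14. n6.wid = -7  [c.lim - 15]
15. n5.cnt = 7  [D₀.tag + 10]
16. n5.wid = 3  [D₁.cnt + D₁.wid - 8]
17. n3.off = "rvpuypu"  [A.sig ++ A.tag]
18. n10.tag = 8  [len(A₀.tag) + 6]
19. n11.lim = true  [true]
20. n12.wid = 27  [27]
21. n13.cnt = false  [terminal]
22. n12.sig = true  [not a.cnt]
23. n12.tag = 3  [3]
24. n12.pre = 6  [6]
25. n14.lim = false  [C.sig == false]
26. n15.lim = 15  [terminal]
27. n16.lim = -5  [terminal]
28. n17.ok = false  [terminal]
29. n14.sig = "nr"  ["nr"]
30. n11.sig = "nr"  [if S₀.lim then S₁.sig else "m"]
31. n10.cnt = -8  [D.tag * -2 + 8]
32. n10.wid = 22  [D.tag * 2 + 6]
33. n18.hot = true  [D.cnt == -8]
34. n19.wid = 14  [14]
35. n20.ok = true  [terminal]
36. n19.sig = true  [C.wid > 13]
37. n19.tag = 2  [C.wid - 12]
38. n19.pre = -2  [C.wid * 2 - 30]
39. n21.cnt = true  [terminal]
40. n22.tag = 28  [28]
41. n23.ok = false  [terminal]
42. n22.cnt = 18  [18]
43. n22.wid = 26  [26]
44. n18.depth = true  [C.sig == true]
45. n2.off = "purvpuypu"  [A₀.tag ++ A₁.off]
46. n0.sig = "purvpuypuw"  [A.off ++ "w"]

"purvpuypuw"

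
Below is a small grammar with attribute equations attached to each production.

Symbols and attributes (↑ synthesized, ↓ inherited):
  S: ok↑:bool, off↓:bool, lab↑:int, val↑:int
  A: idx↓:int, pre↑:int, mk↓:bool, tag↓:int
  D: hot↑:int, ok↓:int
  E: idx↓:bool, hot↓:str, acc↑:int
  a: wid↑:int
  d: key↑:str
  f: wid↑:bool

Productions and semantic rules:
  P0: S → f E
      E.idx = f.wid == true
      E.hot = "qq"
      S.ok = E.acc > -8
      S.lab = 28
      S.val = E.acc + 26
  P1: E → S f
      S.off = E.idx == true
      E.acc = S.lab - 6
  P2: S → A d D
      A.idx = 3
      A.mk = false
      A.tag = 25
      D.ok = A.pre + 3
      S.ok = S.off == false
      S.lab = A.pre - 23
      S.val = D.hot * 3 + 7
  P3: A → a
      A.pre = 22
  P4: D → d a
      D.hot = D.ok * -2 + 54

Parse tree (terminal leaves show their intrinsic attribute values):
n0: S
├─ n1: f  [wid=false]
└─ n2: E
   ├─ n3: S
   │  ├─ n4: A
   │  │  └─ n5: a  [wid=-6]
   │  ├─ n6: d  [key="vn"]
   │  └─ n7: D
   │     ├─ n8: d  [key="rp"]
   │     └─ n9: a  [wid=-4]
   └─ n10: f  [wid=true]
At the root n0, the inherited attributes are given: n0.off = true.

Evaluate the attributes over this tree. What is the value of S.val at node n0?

1. n0.off = true  [given at root]
2. n1.wid = false  [terminal]
3. n2.idx = false  [f.wid == true]
4. n2.hot = "qq"  ["qq"]
5. n3.off = false  [E.idx == true]
6. n4.idx = 3  [3]
7. n4.mk = false  [false]
8. n4.tag = 25  [25]
9. n5.wid = -6  [terminal]
10. n4.pre = 22  [22]
11. n6.key = "vn"  [terminal]
12. n7.ok = 25  [A.pre + 3]
13. n8.key = "rp"  [terminal]
14. n9.wid = -4  [terminal]
15. n7.hot = 4  [D.ok * -2 + 54]
16. n3.ok = true  [S.off == false]
17. n3.lab = -1  [A.pre - 23]
18. n3.val = 19  [D.hot * 3 + 7]
19. n10.wid = true  [terminal]
20. n2.acc = -7  [S.lab - 6]
21. n0.ok = true  [E.acc > -8]
22. n0.lab = 28  [28]
23. n0.val = 19  [E.acc + 26]

19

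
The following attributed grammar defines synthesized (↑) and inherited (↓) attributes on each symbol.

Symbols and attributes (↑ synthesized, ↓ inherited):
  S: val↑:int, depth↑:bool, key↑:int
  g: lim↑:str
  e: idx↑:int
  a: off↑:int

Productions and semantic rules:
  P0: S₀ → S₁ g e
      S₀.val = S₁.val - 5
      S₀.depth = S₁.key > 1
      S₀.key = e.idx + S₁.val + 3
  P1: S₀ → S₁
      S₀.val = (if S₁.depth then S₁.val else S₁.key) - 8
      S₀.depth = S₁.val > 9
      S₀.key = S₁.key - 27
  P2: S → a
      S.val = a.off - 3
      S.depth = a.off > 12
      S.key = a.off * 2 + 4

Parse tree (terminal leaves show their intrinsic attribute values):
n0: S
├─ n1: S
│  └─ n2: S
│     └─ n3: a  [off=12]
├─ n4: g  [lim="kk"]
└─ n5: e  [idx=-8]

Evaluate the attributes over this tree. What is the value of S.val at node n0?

1. n3.off = 12  [terminal]
2. n2.val = 9  [a.off - 3]
3. n2.depth = false  [a.off > 12]
4. n2.key = 28  [a.off * 2 + 4]
5. n1.val = 20  [(if S₁.depth then S₁.val else S₁.key) - 8]
6. n1.depth = false  [S₁.val > 9]
7. n1.key = 1  [S₁.key - 27]
8. n4.lim = "kk"  [terminal]
9. n5.idx = -8  [terminal]
10. n0.val = 15  [S₁.val - 5]
11. n0.depth = false  [S₁.key > 1]
12. n0.key = 15  [e.idx + S₁.val + 3]

15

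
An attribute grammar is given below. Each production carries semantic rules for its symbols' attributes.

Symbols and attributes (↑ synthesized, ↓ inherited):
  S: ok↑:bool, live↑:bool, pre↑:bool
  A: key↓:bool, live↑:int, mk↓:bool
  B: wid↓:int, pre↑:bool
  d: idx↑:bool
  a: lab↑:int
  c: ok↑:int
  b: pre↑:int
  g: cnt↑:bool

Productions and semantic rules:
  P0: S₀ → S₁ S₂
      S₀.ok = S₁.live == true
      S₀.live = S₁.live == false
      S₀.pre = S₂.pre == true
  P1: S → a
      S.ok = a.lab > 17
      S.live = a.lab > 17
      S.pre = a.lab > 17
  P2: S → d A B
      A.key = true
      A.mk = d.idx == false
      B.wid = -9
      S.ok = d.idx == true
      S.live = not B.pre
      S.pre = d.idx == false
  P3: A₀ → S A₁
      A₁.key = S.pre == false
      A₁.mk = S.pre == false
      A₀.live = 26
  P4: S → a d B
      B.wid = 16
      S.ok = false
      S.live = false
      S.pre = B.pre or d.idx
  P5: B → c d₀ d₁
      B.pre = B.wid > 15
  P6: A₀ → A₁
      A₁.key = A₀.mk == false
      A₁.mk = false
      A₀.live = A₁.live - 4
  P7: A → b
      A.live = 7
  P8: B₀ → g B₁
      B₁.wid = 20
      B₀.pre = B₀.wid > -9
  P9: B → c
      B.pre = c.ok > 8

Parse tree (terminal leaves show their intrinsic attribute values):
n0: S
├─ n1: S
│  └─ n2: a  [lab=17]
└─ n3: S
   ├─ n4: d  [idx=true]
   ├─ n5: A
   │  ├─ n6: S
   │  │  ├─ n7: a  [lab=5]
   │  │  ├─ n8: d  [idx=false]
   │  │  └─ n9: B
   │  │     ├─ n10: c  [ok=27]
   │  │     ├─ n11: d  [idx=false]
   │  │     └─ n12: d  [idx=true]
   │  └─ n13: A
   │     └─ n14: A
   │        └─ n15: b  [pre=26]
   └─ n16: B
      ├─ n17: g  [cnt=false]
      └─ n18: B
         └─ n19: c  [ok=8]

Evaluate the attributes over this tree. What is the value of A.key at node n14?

1. n2.lab = 17  [terminal]
2. n1.ok = false  [a.lab > 17]
3. n1.live = false  [a.lab > 17]
4. n1.pre = false  [a.lab > 17]
5. n4.idx = true  [terminal]
6. n5.key = true  [true]
7. n5.mk = false  [d.idx == false]
8. n7.lab = 5  [terminal]
9. n8.idx = false  [terminal]
10. n9.wid = 16  [16]
11. n10.ok = 27  [terminal]
12. n11.idx = false  [terminal]
13. n12.idx = true  [terminal]
14. n9.pre = true  [B.wid > 15]
15. n6.ok = false  [false]
16. n6.live = false  [false]
17. n6.pre = true  [B.pre or d.idx]
18. n13.key = false  [S.pre == false]
19. n13.mk = false  [S.pre == false]
20. n14.key = true  [A₀.mk == false]
21. n14.mk = false  [false]
22. n15.pre = 26  [terminal]
23. n14.live = 7  [7]
24. n13.live = 3  [A₁.live - 4]
25. n5.live = 26  [26]
26. n16.wid = -9  [-9]
27. n17.cnt = false  [terminal]
28. n18.wid = 20  [20]
29. n19.ok = 8  [terminal]
30. n18.pre = false  [c.ok > 8]
31. n16.pre = false  [B₀.wid > -9]
32. n3.ok = true  [d.idx == true]
33. n3.live = true  [not B.pre]
34. n3.pre = false  [d.idx == false]
35. n0.ok = false  [S₁.live == true]
36. n0.live = true  [S₁.live == false]
37. n0.pre = false  [S₂.pre == true]

true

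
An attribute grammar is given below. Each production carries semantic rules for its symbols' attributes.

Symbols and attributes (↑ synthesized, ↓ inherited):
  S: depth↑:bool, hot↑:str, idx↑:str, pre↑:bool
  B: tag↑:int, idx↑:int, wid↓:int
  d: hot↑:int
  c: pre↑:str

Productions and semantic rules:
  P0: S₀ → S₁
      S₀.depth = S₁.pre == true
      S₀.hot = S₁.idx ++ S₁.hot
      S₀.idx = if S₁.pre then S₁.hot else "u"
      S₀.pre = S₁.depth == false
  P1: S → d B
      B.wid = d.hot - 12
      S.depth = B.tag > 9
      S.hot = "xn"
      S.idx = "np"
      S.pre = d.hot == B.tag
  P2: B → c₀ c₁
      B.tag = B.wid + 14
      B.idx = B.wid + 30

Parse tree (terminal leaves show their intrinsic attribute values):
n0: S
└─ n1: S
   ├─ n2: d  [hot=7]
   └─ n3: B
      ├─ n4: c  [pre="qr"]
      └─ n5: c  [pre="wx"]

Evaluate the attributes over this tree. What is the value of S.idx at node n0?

1. n2.hot = 7  [terminal]
2. n3.wid = -5  [d.hot - 12]
3. n4.pre = "qr"  [terminal]
4. n5.pre = "wx"  [terminal]
5. n3.tag = 9  [B.wid + 14]
6. n3.idx = 25  [B.wid + 30]
7. n1.depth = false  [B.tag > 9]
8. n1.hot = "xn"  ["xn"]
9. n1.idx = "np"  ["np"]
10. n1.pre = false  [d.hot == B.tag]
11. n0.depth = false  [S₁.pre == true]
12. n0.hot = "npxn"  [S₁.idx ++ S₁.hot]
13. n0.idx = "u"  [if S₁.pre then S₁.hot else "u"]
14. n0.pre = true  [S₁.depth == false]

"u"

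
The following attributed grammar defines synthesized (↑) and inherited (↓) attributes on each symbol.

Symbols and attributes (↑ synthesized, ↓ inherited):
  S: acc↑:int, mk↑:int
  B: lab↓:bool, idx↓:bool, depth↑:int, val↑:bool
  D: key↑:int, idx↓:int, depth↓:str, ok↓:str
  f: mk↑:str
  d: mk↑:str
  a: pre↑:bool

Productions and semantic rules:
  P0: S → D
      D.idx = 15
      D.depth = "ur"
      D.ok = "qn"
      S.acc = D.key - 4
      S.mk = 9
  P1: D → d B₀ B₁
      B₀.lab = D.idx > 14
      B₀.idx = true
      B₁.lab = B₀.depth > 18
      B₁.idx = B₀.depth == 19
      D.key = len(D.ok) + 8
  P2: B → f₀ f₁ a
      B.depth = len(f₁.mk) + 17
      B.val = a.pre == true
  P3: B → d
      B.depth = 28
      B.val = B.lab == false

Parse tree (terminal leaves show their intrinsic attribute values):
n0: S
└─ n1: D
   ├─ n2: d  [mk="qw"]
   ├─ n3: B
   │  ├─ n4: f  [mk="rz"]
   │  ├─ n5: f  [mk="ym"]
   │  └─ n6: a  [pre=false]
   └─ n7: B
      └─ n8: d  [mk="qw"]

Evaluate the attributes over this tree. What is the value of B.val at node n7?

1. n1.idx = 15  [15]
2. n1.depth = "ur"  ["ur"]
3. n1.ok = "qn"  ["qn"]
4. n2.mk = "qw"  [terminal]
5. n3.lab = true  [D.idx > 14]
6. n3.idx = true  [true]
7. n4.mk = "rz"  [terminal]
8. n5.mk = "ym"  [terminal]
9. n6.pre = false  [terminal]
10. n3.depth = 19  [len(f₁.mk) + 17]
11. n3.val = false  [a.pre == true]
12. n7.lab = true  [B₀.depth > 18]
13. n7.idx = true  [B₀.depth == 19]
14. n8.mk = "qw"  [terminal]
15. n7.depth = 28  [28]
16. n7.val = false  [B.lab == false]
17. n1.key = 10  [len(D.ok) + 8]
18. n0.acc = 6  [D.key - 4]
19. n0.mk = 9  [9]

false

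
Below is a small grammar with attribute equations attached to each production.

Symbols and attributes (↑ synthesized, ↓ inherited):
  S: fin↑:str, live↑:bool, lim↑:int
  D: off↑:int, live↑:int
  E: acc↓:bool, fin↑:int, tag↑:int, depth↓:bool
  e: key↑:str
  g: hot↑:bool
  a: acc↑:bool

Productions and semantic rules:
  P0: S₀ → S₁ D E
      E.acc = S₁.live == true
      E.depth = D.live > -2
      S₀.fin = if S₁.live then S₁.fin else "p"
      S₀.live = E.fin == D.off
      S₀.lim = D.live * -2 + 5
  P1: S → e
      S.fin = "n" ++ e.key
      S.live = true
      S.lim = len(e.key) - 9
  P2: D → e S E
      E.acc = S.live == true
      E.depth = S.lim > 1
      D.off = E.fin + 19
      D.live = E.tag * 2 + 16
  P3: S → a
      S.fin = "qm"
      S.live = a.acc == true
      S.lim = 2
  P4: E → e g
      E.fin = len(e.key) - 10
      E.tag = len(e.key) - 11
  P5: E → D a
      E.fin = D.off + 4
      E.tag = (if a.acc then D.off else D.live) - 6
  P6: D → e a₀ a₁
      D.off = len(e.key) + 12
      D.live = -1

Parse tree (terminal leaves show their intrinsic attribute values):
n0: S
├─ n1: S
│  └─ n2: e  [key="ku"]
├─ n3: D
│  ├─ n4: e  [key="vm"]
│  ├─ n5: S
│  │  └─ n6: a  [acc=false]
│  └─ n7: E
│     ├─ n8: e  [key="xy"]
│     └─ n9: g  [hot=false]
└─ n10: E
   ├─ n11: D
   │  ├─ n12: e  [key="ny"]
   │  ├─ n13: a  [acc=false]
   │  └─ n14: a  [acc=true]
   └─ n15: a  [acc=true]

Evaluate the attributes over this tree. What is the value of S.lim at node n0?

1. n2.key = "ku"  [terminal]
2. n1.fin = "nku"  ["n" ++ e.key]
3. n1.live = true  [true]
4. n1.lim = -7  [len(e.key) - 9]
5. n4.key = "vm"  [terminal]
6. n6.acc = false  [terminal]
7. n5.fin = "qm"  ["qm"]
8. n5.live = false  [a.acc == true]
9. n5.lim = 2  [2]
10. n7.acc = false  [S.live == true]
11. n7.depth = true  [S.lim > 1]
12. n8.key = "xy"  [terminal]
13. n9.hot = false  [terminal]
14. n7.fin = -8  [len(e.key) - 10]
15. n7.tag = -9  [len(e.key) - 11]
16. n3.off = 11  [E.fin + 19]
17. n3.live = -2  [E.tag * 2 + 16]
18. n10.acc = true  [S₁.live == true]
19. n10.depth = false  [D.live > -2]
20. n12.key = "ny"  [terminal]
21. n13.acc = false  [terminal]
22. n14.acc = true  [terminal]
23. n11.off = 14  [len(e.key) + 12]
24. n11.live = -1  [-1]
25. n15.acc = true  [terminal]
26. n10.fin = 18  [D.off + 4]
27. n10.tag = 8  [(if a.acc then D.off else D.live) - 6]
28. n0.fin = "nku"  [if S₁.live then S₁.fin else "p"]
29. n0.live = false  [E.fin == D.off]
30. n0.lim = 9  [D.live * -2 + 5]

9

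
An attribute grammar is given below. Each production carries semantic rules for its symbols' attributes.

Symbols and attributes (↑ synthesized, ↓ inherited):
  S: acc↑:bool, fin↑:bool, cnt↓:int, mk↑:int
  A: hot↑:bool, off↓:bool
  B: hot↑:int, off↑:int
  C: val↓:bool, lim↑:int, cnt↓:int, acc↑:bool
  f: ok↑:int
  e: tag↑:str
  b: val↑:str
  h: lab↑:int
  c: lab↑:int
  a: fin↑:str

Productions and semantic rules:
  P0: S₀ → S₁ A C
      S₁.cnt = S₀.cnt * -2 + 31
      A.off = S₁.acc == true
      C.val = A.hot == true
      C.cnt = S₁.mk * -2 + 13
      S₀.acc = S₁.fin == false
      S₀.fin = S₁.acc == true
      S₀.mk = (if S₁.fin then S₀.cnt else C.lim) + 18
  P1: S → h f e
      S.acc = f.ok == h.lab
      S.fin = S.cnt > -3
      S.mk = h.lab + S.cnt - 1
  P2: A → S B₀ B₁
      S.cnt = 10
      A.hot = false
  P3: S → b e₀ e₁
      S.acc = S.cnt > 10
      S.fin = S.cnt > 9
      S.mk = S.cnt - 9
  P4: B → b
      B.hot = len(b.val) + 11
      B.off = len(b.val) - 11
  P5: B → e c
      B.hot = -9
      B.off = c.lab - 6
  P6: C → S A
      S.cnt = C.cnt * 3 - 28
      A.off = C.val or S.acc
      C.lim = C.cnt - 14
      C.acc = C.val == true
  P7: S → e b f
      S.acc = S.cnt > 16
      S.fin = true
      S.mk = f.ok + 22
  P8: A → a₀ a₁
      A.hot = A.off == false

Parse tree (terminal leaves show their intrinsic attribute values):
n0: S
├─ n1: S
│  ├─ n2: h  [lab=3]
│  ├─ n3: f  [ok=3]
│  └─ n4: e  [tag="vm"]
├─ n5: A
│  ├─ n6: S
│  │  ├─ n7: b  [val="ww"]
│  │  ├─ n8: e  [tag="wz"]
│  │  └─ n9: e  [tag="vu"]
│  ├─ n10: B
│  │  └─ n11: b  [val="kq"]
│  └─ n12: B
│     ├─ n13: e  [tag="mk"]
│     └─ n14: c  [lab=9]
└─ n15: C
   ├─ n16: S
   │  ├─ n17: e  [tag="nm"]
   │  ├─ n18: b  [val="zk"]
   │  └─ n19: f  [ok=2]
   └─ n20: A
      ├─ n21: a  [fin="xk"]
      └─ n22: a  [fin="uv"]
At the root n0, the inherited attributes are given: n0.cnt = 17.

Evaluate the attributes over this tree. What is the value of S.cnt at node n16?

1. n0.cnt = 17  [given at root]
2. n1.cnt = -3  [S₀.cnt * -2 + 31]
3. n2.lab = 3  [terminal]
4. n3.ok = 3  [terminal]
5. n4.tag = "vm"  [terminal]
6. n1.acc = true  [f.ok == h.lab]
7. n1.fin = false  [S.cnt > -3]
8. n1.mk = -1  [h.lab + S.cnt - 1]
9. n5.off = true  [S₁.acc == true]
10. n6.cnt = 10  [10]
11. n7.val = "ww"  [terminal]
12. n8.tag = "wz"  [terminal]
13. n9.tag = "vu"  [terminal]
14. n6.acc = false  [S.cnt > 10]
15. n6.fin = true  [S.cnt > 9]
16. n6.mk = 1  [S.cnt - 9]
17. n11.val = "kq"  [terminal]
18. n10.hot = 13  [len(b.val) + 11]
19. n10.off = -9  [len(b.val) - 11]
20. n13.tag = "mk"  [terminal]
21. n14.lab = 9  [terminal]
22. n12.hot = -9  [-9]
23. n12.off = 3  [c.lab - 6]
24. n5.hot = false  [false]
25. n15.val = false  [A.hot == true]
26. n15.cnt = 15  [S₁.mk * -2 + 13]
27. n16.cnt = 17  [C.cnt * 3 - 28]
28. n17.tag = "nm"  [terminal]
29. n18.val = "zk"  [terminal]
30. n19.ok = 2  [terminal]
31. n16.acc = true  [S.cnt > 16]
32. n16.fin = true  [true]
33. n16.mk = 24  [f.ok + 22]
34. n20.off = true  [C.val or S.acc]
35. n21.fin = "xk"  [terminal]
36. n22.fin = "uv"  [terminal]
37. n20.hot = false  [A.off == false]
38. n15.lim = 1  [C.cnt - 14]
39. n15.acc = false  [C.val == true]
40. n0.acc = true  [S₁.fin == false]
41. n0.fin = true  [S₁.acc == true]
42. n0.mk = 19  [(if S₁.fin then S₀.cnt else C.lim) + 18]

17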